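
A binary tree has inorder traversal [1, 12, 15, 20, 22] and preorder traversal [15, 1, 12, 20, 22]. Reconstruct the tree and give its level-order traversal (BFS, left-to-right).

Inorder:  [1, 12, 15, 20, 22]
Preorder: [15, 1, 12, 20, 22]
Algorithm: preorder visits root first, so consume preorder in order;
for each root, split the current inorder slice at that value into
left-subtree inorder and right-subtree inorder, then recurse.
Recursive splits:
  root=15; inorder splits into left=[1, 12], right=[20, 22]
  root=1; inorder splits into left=[], right=[12]
  root=12; inorder splits into left=[], right=[]
  root=20; inorder splits into left=[], right=[22]
  root=22; inorder splits into left=[], right=[]
Reconstructed level-order: [15, 1, 20, 12, 22]


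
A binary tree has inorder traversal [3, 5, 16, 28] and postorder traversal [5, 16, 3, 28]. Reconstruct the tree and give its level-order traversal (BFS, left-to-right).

Inorder:   [3, 5, 16, 28]
Postorder: [5, 16, 3, 28]
Algorithm: postorder visits root last, so walk postorder right-to-left;
each value is the root of the current inorder slice — split it at that
value, recurse on the right subtree first, then the left.
Recursive splits:
  root=28; inorder splits into left=[3, 5, 16], right=[]
  root=3; inorder splits into left=[], right=[5, 16]
  root=16; inorder splits into left=[5], right=[]
  root=5; inorder splits into left=[], right=[]
Reconstructed level-order: [28, 3, 16, 5]


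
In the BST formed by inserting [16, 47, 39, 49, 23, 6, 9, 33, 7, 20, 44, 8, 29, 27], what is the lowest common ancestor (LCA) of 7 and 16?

Tree insertion order: [16, 47, 39, 49, 23, 6, 9, 33, 7, 20, 44, 8, 29, 27]
Tree (level-order array): [16, 6, 47, None, 9, 39, 49, 7, None, 23, 44, None, None, None, 8, 20, 33, None, None, None, None, None, None, 29, None, 27]
In a BST, the LCA of p=7, q=16 is the first node v on the
root-to-leaf path with p <= v <= q (go left if both < v, right if both > v).
Walk from root:
  at 16: 7 <= 16 <= 16, this is the LCA
LCA = 16


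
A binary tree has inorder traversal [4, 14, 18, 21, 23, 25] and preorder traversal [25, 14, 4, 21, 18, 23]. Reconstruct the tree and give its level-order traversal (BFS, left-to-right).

Inorder:  [4, 14, 18, 21, 23, 25]
Preorder: [25, 14, 4, 21, 18, 23]
Algorithm: preorder visits root first, so consume preorder in order;
for each root, split the current inorder slice at that value into
left-subtree inorder and right-subtree inorder, then recurse.
Recursive splits:
  root=25; inorder splits into left=[4, 14, 18, 21, 23], right=[]
  root=14; inorder splits into left=[4], right=[18, 21, 23]
  root=4; inorder splits into left=[], right=[]
  root=21; inorder splits into left=[18], right=[23]
  root=18; inorder splits into left=[], right=[]
  root=23; inorder splits into left=[], right=[]
Reconstructed level-order: [25, 14, 4, 21, 18, 23]


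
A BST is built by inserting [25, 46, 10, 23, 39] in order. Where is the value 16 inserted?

Starting tree (level order): [25, 10, 46, None, 23, 39]
Insertion path: 25 -> 10 -> 23
Result: insert 16 as left child of 23
Final tree (level order): [25, 10, 46, None, 23, 39, None, 16]


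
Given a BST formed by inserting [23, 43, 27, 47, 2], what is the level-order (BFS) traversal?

Tree insertion order: [23, 43, 27, 47, 2]
Tree (level-order array): [23, 2, 43, None, None, 27, 47]
BFS from the root, enqueuing left then right child of each popped node:
  queue [23] -> pop 23, enqueue [2, 43], visited so far: [23]
  queue [2, 43] -> pop 2, enqueue [none], visited so far: [23, 2]
  queue [43] -> pop 43, enqueue [27, 47], visited so far: [23, 2, 43]
  queue [27, 47] -> pop 27, enqueue [none], visited so far: [23, 2, 43, 27]
  queue [47] -> pop 47, enqueue [none], visited so far: [23, 2, 43, 27, 47]
Result: [23, 2, 43, 27, 47]


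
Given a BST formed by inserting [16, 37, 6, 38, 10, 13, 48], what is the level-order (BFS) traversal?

Tree insertion order: [16, 37, 6, 38, 10, 13, 48]
Tree (level-order array): [16, 6, 37, None, 10, None, 38, None, 13, None, 48]
BFS from the root, enqueuing left then right child of each popped node:
  queue [16] -> pop 16, enqueue [6, 37], visited so far: [16]
  queue [6, 37] -> pop 6, enqueue [10], visited so far: [16, 6]
  queue [37, 10] -> pop 37, enqueue [38], visited so far: [16, 6, 37]
  queue [10, 38] -> pop 10, enqueue [13], visited so far: [16, 6, 37, 10]
  queue [38, 13] -> pop 38, enqueue [48], visited so far: [16, 6, 37, 10, 38]
  queue [13, 48] -> pop 13, enqueue [none], visited so far: [16, 6, 37, 10, 38, 13]
  queue [48] -> pop 48, enqueue [none], visited so far: [16, 6, 37, 10, 38, 13, 48]
Result: [16, 6, 37, 10, 38, 13, 48]


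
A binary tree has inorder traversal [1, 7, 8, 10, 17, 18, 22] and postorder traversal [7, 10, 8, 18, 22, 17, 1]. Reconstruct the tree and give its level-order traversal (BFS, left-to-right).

Inorder:   [1, 7, 8, 10, 17, 18, 22]
Postorder: [7, 10, 8, 18, 22, 17, 1]
Algorithm: postorder visits root last, so walk postorder right-to-left;
each value is the root of the current inorder slice — split it at that
value, recurse on the right subtree first, then the left.
Recursive splits:
  root=1; inorder splits into left=[], right=[7, 8, 10, 17, 18, 22]
  root=17; inorder splits into left=[7, 8, 10], right=[18, 22]
  root=22; inorder splits into left=[18], right=[]
  root=18; inorder splits into left=[], right=[]
  root=8; inorder splits into left=[7], right=[10]
  root=10; inorder splits into left=[], right=[]
  root=7; inorder splits into left=[], right=[]
Reconstructed level-order: [1, 17, 8, 22, 7, 10, 18]


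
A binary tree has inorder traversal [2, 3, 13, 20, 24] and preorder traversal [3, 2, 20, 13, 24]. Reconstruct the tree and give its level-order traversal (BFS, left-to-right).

Inorder:  [2, 3, 13, 20, 24]
Preorder: [3, 2, 20, 13, 24]
Algorithm: preorder visits root first, so consume preorder in order;
for each root, split the current inorder slice at that value into
left-subtree inorder and right-subtree inorder, then recurse.
Recursive splits:
  root=3; inorder splits into left=[2], right=[13, 20, 24]
  root=2; inorder splits into left=[], right=[]
  root=20; inorder splits into left=[13], right=[24]
  root=13; inorder splits into left=[], right=[]
  root=24; inorder splits into left=[], right=[]
Reconstructed level-order: [3, 2, 20, 13, 24]


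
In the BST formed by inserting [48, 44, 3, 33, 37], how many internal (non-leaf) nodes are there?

Tree built from: [48, 44, 3, 33, 37]
Tree (level-order array): [48, 44, None, 3, None, None, 33, None, 37]
Rule: An internal node has at least one child.
Per-node child counts:
  node 48: 1 child(ren)
  node 44: 1 child(ren)
  node 3: 1 child(ren)
  node 33: 1 child(ren)
  node 37: 0 child(ren)
Matching nodes: [48, 44, 3, 33]
Count of internal (non-leaf) nodes: 4


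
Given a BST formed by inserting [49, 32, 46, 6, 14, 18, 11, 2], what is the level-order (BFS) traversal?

Tree insertion order: [49, 32, 46, 6, 14, 18, 11, 2]
Tree (level-order array): [49, 32, None, 6, 46, 2, 14, None, None, None, None, 11, 18]
BFS from the root, enqueuing left then right child of each popped node:
  queue [49] -> pop 49, enqueue [32], visited so far: [49]
  queue [32] -> pop 32, enqueue [6, 46], visited so far: [49, 32]
  queue [6, 46] -> pop 6, enqueue [2, 14], visited so far: [49, 32, 6]
  queue [46, 2, 14] -> pop 46, enqueue [none], visited so far: [49, 32, 6, 46]
  queue [2, 14] -> pop 2, enqueue [none], visited so far: [49, 32, 6, 46, 2]
  queue [14] -> pop 14, enqueue [11, 18], visited so far: [49, 32, 6, 46, 2, 14]
  queue [11, 18] -> pop 11, enqueue [none], visited so far: [49, 32, 6, 46, 2, 14, 11]
  queue [18] -> pop 18, enqueue [none], visited so far: [49, 32, 6, 46, 2, 14, 11, 18]
Result: [49, 32, 6, 46, 2, 14, 11, 18]


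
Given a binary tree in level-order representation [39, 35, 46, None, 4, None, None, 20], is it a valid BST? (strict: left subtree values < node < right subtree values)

Level-order array: [39, 35, 46, None, 4, None, None, 20]
Validate using subtree bounds (lo, hi): at each node, require lo < value < hi,
then recurse left with hi=value and right with lo=value.
Preorder trace (stopping at first violation):
  at node 39 with bounds (-inf, +inf): OK
  at node 35 with bounds (-inf, 39): OK
  at node 4 with bounds (35, 39): VIOLATION
Node 4 violates its bound: not (35 < 4 < 39).
Result: Not a valid BST


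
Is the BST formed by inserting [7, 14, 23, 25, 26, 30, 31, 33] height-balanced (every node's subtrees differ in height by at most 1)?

Tree (level-order array): [7, None, 14, None, 23, None, 25, None, 26, None, 30, None, 31, None, 33]
Definition: a tree is height-balanced if, at every node, |h(left) - h(right)| <= 1 (empty subtree has height -1).
Bottom-up per-node check:
  node 33: h_left=-1, h_right=-1, diff=0 [OK], height=0
  node 31: h_left=-1, h_right=0, diff=1 [OK], height=1
  node 30: h_left=-1, h_right=1, diff=2 [FAIL (|-1-1|=2 > 1)], height=2
  node 26: h_left=-1, h_right=2, diff=3 [FAIL (|-1-2|=3 > 1)], height=3
  node 25: h_left=-1, h_right=3, diff=4 [FAIL (|-1-3|=4 > 1)], height=4
  node 23: h_left=-1, h_right=4, diff=5 [FAIL (|-1-4|=5 > 1)], height=5
  node 14: h_left=-1, h_right=5, diff=6 [FAIL (|-1-5|=6 > 1)], height=6
  node 7: h_left=-1, h_right=6, diff=7 [FAIL (|-1-6|=7 > 1)], height=7
Node 30 violates the condition: |-1 - 1| = 2 > 1.
Result: Not balanced


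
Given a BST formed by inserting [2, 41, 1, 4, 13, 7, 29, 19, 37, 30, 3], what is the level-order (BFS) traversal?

Tree insertion order: [2, 41, 1, 4, 13, 7, 29, 19, 37, 30, 3]
Tree (level-order array): [2, 1, 41, None, None, 4, None, 3, 13, None, None, 7, 29, None, None, 19, 37, None, None, 30]
BFS from the root, enqueuing left then right child of each popped node:
  queue [2] -> pop 2, enqueue [1, 41], visited so far: [2]
  queue [1, 41] -> pop 1, enqueue [none], visited so far: [2, 1]
  queue [41] -> pop 41, enqueue [4], visited so far: [2, 1, 41]
  queue [4] -> pop 4, enqueue [3, 13], visited so far: [2, 1, 41, 4]
  queue [3, 13] -> pop 3, enqueue [none], visited so far: [2, 1, 41, 4, 3]
  queue [13] -> pop 13, enqueue [7, 29], visited so far: [2, 1, 41, 4, 3, 13]
  queue [7, 29] -> pop 7, enqueue [none], visited so far: [2, 1, 41, 4, 3, 13, 7]
  queue [29] -> pop 29, enqueue [19, 37], visited so far: [2, 1, 41, 4, 3, 13, 7, 29]
  queue [19, 37] -> pop 19, enqueue [none], visited so far: [2, 1, 41, 4, 3, 13, 7, 29, 19]
  queue [37] -> pop 37, enqueue [30], visited so far: [2, 1, 41, 4, 3, 13, 7, 29, 19, 37]
  queue [30] -> pop 30, enqueue [none], visited so far: [2, 1, 41, 4, 3, 13, 7, 29, 19, 37, 30]
Result: [2, 1, 41, 4, 3, 13, 7, 29, 19, 37, 30]


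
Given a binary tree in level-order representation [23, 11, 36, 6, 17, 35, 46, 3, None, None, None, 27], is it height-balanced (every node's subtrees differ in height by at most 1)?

Tree (level-order array): [23, 11, 36, 6, 17, 35, 46, 3, None, None, None, 27]
Definition: a tree is height-balanced if, at every node, |h(left) - h(right)| <= 1 (empty subtree has height -1).
Bottom-up per-node check:
  node 3: h_left=-1, h_right=-1, diff=0 [OK], height=0
  node 6: h_left=0, h_right=-1, diff=1 [OK], height=1
  node 17: h_left=-1, h_right=-1, diff=0 [OK], height=0
  node 11: h_left=1, h_right=0, diff=1 [OK], height=2
  node 27: h_left=-1, h_right=-1, diff=0 [OK], height=0
  node 35: h_left=0, h_right=-1, diff=1 [OK], height=1
  node 46: h_left=-1, h_right=-1, diff=0 [OK], height=0
  node 36: h_left=1, h_right=0, diff=1 [OK], height=2
  node 23: h_left=2, h_right=2, diff=0 [OK], height=3
All nodes satisfy the balance condition.
Result: Balanced


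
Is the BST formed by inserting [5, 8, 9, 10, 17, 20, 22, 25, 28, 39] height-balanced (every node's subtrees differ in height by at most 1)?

Tree (level-order array): [5, None, 8, None, 9, None, 10, None, 17, None, 20, None, 22, None, 25, None, 28, None, 39]
Definition: a tree is height-balanced if, at every node, |h(left) - h(right)| <= 1 (empty subtree has height -1).
Bottom-up per-node check:
  node 39: h_left=-1, h_right=-1, diff=0 [OK], height=0
  node 28: h_left=-1, h_right=0, diff=1 [OK], height=1
  node 25: h_left=-1, h_right=1, diff=2 [FAIL (|-1-1|=2 > 1)], height=2
  node 22: h_left=-1, h_right=2, diff=3 [FAIL (|-1-2|=3 > 1)], height=3
  node 20: h_left=-1, h_right=3, diff=4 [FAIL (|-1-3|=4 > 1)], height=4
  node 17: h_left=-1, h_right=4, diff=5 [FAIL (|-1-4|=5 > 1)], height=5
  node 10: h_left=-1, h_right=5, diff=6 [FAIL (|-1-5|=6 > 1)], height=6
  node 9: h_left=-1, h_right=6, diff=7 [FAIL (|-1-6|=7 > 1)], height=7
  node 8: h_left=-1, h_right=7, diff=8 [FAIL (|-1-7|=8 > 1)], height=8
  node 5: h_left=-1, h_right=8, diff=9 [FAIL (|-1-8|=9 > 1)], height=9
Node 25 violates the condition: |-1 - 1| = 2 > 1.
Result: Not balanced


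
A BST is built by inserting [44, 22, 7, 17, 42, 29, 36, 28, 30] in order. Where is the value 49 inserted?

Starting tree (level order): [44, 22, None, 7, 42, None, 17, 29, None, None, None, 28, 36, None, None, 30]
Insertion path: 44
Result: insert 49 as right child of 44
Final tree (level order): [44, 22, 49, 7, 42, None, None, None, 17, 29, None, None, None, 28, 36, None, None, 30]


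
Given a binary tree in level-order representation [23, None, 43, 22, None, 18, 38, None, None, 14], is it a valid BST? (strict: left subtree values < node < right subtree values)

Level-order array: [23, None, 43, 22, None, 18, 38, None, None, 14]
Validate using subtree bounds (lo, hi): at each node, require lo < value < hi,
then recurse left with hi=value and right with lo=value.
Preorder trace (stopping at first violation):
  at node 23 with bounds (-inf, +inf): OK
  at node 43 with bounds (23, +inf): OK
  at node 22 with bounds (23, 43): VIOLATION
Node 22 violates its bound: not (23 < 22 < 43).
Result: Not a valid BST


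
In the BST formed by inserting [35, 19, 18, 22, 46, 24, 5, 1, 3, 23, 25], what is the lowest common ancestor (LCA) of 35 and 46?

Tree insertion order: [35, 19, 18, 22, 46, 24, 5, 1, 3, 23, 25]
Tree (level-order array): [35, 19, 46, 18, 22, None, None, 5, None, None, 24, 1, None, 23, 25, None, 3]
In a BST, the LCA of p=35, q=46 is the first node v on the
root-to-leaf path with p <= v <= q (go left if both < v, right if both > v).
Walk from root:
  at 35: 35 <= 35 <= 46, this is the LCA
LCA = 35


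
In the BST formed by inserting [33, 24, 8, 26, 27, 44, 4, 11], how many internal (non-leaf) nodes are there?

Tree built from: [33, 24, 8, 26, 27, 44, 4, 11]
Tree (level-order array): [33, 24, 44, 8, 26, None, None, 4, 11, None, 27]
Rule: An internal node has at least one child.
Per-node child counts:
  node 33: 2 child(ren)
  node 24: 2 child(ren)
  node 8: 2 child(ren)
  node 4: 0 child(ren)
  node 11: 0 child(ren)
  node 26: 1 child(ren)
  node 27: 0 child(ren)
  node 44: 0 child(ren)
Matching nodes: [33, 24, 8, 26]
Count of internal (non-leaf) nodes: 4


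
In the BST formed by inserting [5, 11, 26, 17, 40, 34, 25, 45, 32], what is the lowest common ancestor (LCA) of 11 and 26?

Tree insertion order: [5, 11, 26, 17, 40, 34, 25, 45, 32]
Tree (level-order array): [5, None, 11, None, 26, 17, 40, None, 25, 34, 45, None, None, 32]
In a BST, the LCA of p=11, q=26 is the first node v on the
root-to-leaf path with p <= v <= q (go left if both < v, right if both > v).
Walk from root:
  at 5: both 11 and 26 > 5, go right
  at 11: 11 <= 11 <= 26, this is the LCA
LCA = 11


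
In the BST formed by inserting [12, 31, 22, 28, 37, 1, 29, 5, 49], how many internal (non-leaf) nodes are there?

Tree built from: [12, 31, 22, 28, 37, 1, 29, 5, 49]
Tree (level-order array): [12, 1, 31, None, 5, 22, 37, None, None, None, 28, None, 49, None, 29]
Rule: An internal node has at least one child.
Per-node child counts:
  node 12: 2 child(ren)
  node 1: 1 child(ren)
  node 5: 0 child(ren)
  node 31: 2 child(ren)
  node 22: 1 child(ren)
  node 28: 1 child(ren)
  node 29: 0 child(ren)
  node 37: 1 child(ren)
  node 49: 0 child(ren)
Matching nodes: [12, 1, 31, 22, 28, 37]
Count of internal (non-leaf) nodes: 6


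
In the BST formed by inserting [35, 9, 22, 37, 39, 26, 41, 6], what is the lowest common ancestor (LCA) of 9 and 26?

Tree insertion order: [35, 9, 22, 37, 39, 26, 41, 6]
Tree (level-order array): [35, 9, 37, 6, 22, None, 39, None, None, None, 26, None, 41]
In a BST, the LCA of p=9, q=26 is the first node v on the
root-to-leaf path with p <= v <= q (go left if both < v, right if both > v).
Walk from root:
  at 35: both 9 and 26 < 35, go left
  at 9: 9 <= 9 <= 26, this is the LCA
LCA = 9


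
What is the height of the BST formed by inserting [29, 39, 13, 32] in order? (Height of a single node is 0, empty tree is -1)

Insertion order: [29, 39, 13, 32]
Tree (level-order array): [29, 13, 39, None, None, 32]
Compute height bottom-up (empty subtree = -1):
  height(13) = 1 + max(-1, -1) = 0
  height(32) = 1 + max(-1, -1) = 0
  height(39) = 1 + max(0, -1) = 1
  height(29) = 1 + max(0, 1) = 2
Height = 2


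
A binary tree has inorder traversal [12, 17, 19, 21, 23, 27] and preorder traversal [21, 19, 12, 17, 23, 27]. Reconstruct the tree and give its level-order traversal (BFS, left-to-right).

Inorder:  [12, 17, 19, 21, 23, 27]
Preorder: [21, 19, 12, 17, 23, 27]
Algorithm: preorder visits root first, so consume preorder in order;
for each root, split the current inorder slice at that value into
left-subtree inorder and right-subtree inorder, then recurse.
Recursive splits:
  root=21; inorder splits into left=[12, 17, 19], right=[23, 27]
  root=19; inorder splits into left=[12, 17], right=[]
  root=12; inorder splits into left=[], right=[17]
  root=17; inorder splits into left=[], right=[]
  root=23; inorder splits into left=[], right=[27]
  root=27; inorder splits into left=[], right=[]
Reconstructed level-order: [21, 19, 23, 12, 27, 17]


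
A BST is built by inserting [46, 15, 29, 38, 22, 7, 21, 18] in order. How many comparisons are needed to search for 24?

Search path for 24: 46 -> 15 -> 29 -> 22
Found: False
Comparisons: 4


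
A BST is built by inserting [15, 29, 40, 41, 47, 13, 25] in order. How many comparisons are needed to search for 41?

Search path for 41: 15 -> 29 -> 40 -> 41
Found: True
Comparisons: 4


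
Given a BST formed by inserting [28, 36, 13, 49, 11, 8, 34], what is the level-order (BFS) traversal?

Tree insertion order: [28, 36, 13, 49, 11, 8, 34]
Tree (level-order array): [28, 13, 36, 11, None, 34, 49, 8]
BFS from the root, enqueuing left then right child of each popped node:
  queue [28] -> pop 28, enqueue [13, 36], visited so far: [28]
  queue [13, 36] -> pop 13, enqueue [11], visited so far: [28, 13]
  queue [36, 11] -> pop 36, enqueue [34, 49], visited so far: [28, 13, 36]
  queue [11, 34, 49] -> pop 11, enqueue [8], visited so far: [28, 13, 36, 11]
  queue [34, 49, 8] -> pop 34, enqueue [none], visited so far: [28, 13, 36, 11, 34]
  queue [49, 8] -> pop 49, enqueue [none], visited so far: [28, 13, 36, 11, 34, 49]
  queue [8] -> pop 8, enqueue [none], visited so far: [28, 13, 36, 11, 34, 49, 8]
Result: [28, 13, 36, 11, 34, 49, 8]


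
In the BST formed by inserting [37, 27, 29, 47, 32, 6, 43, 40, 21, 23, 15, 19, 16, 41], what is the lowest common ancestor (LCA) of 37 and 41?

Tree insertion order: [37, 27, 29, 47, 32, 6, 43, 40, 21, 23, 15, 19, 16, 41]
Tree (level-order array): [37, 27, 47, 6, 29, 43, None, None, 21, None, 32, 40, None, 15, 23, None, None, None, 41, None, 19, None, None, None, None, 16]
In a BST, the LCA of p=37, q=41 is the first node v on the
root-to-leaf path with p <= v <= q (go left if both < v, right if both > v).
Walk from root:
  at 37: 37 <= 37 <= 41, this is the LCA
LCA = 37


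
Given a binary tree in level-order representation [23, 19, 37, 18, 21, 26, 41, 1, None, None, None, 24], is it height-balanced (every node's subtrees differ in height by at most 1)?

Tree (level-order array): [23, 19, 37, 18, 21, 26, 41, 1, None, None, None, 24]
Definition: a tree is height-balanced if, at every node, |h(left) - h(right)| <= 1 (empty subtree has height -1).
Bottom-up per-node check:
  node 1: h_left=-1, h_right=-1, diff=0 [OK], height=0
  node 18: h_left=0, h_right=-1, diff=1 [OK], height=1
  node 21: h_left=-1, h_right=-1, diff=0 [OK], height=0
  node 19: h_left=1, h_right=0, diff=1 [OK], height=2
  node 24: h_left=-1, h_right=-1, diff=0 [OK], height=0
  node 26: h_left=0, h_right=-1, diff=1 [OK], height=1
  node 41: h_left=-1, h_right=-1, diff=0 [OK], height=0
  node 37: h_left=1, h_right=0, diff=1 [OK], height=2
  node 23: h_left=2, h_right=2, diff=0 [OK], height=3
All nodes satisfy the balance condition.
Result: Balanced


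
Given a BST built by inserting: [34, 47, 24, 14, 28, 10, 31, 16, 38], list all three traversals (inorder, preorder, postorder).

Tree insertion order: [34, 47, 24, 14, 28, 10, 31, 16, 38]
Tree (level-order array): [34, 24, 47, 14, 28, 38, None, 10, 16, None, 31]
Inorder (L, root, R): [10, 14, 16, 24, 28, 31, 34, 38, 47]
Preorder (root, L, R): [34, 24, 14, 10, 16, 28, 31, 47, 38]
Postorder (L, R, root): [10, 16, 14, 31, 28, 24, 38, 47, 34]


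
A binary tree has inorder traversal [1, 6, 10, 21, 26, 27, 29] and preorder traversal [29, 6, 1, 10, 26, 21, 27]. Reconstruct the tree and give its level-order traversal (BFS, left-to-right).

Inorder:  [1, 6, 10, 21, 26, 27, 29]
Preorder: [29, 6, 1, 10, 26, 21, 27]
Algorithm: preorder visits root first, so consume preorder in order;
for each root, split the current inorder slice at that value into
left-subtree inorder and right-subtree inorder, then recurse.
Recursive splits:
  root=29; inorder splits into left=[1, 6, 10, 21, 26, 27], right=[]
  root=6; inorder splits into left=[1], right=[10, 21, 26, 27]
  root=1; inorder splits into left=[], right=[]
  root=10; inorder splits into left=[], right=[21, 26, 27]
  root=26; inorder splits into left=[21], right=[27]
  root=21; inorder splits into left=[], right=[]
  root=27; inorder splits into left=[], right=[]
Reconstructed level-order: [29, 6, 1, 10, 26, 21, 27]


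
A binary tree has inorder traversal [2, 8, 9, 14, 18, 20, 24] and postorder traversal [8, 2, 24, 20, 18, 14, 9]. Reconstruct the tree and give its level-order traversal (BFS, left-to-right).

Inorder:   [2, 8, 9, 14, 18, 20, 24]
Postorder: [8, 2, 24, 20, 18, 14, 9]
Algorithm: postorder visits root last, so walk postorder right-to-left;
each value is the root of the current inorder slice — split it at that
value, recurse on the right subtree first, then the left.
Recursive splits:
  root=9; inorder splits into left=[2, 8], right=[14, 18, 20, 24]
  root=14; inorder splits into left=[], right=[18, 20, 24]
  root=18; inorder splits into left=[], right=[20, 24]
  root=20; inorder splits into left=[], right=[24]
  root=24; inorder splits into left=[], right=[]
  root=2; inorder splits into left=[], right=[8]
  root=8; inorder splits into left=[], right=[]
Reconstructed level-order: [9, 2, 14, 8, 18, 20, 24]


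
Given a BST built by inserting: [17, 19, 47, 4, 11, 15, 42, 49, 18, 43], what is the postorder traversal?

Tree insertion order: [17, 19, 47, 4, 11, 15, 42, 49, 18, 43]
Tree (level-order array): [17, 4, 19, None, 11, 18, 47, None, 15, None, None, 42, 49, None, None, None, 43]
Postorder traversal: [15, 11, 4, 18, 43, 42, 49, 47, 19, 17]


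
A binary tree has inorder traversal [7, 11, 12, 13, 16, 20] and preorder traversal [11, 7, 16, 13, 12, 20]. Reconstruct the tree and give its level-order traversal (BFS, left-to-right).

Inorder:  [7, 11, 12, 13, 16, 20]
Preorder: [11, 7, 16, 13, 12, 20]
Algorithm: preorder visits root first, so consume preorder in order;
for each root, split the current inorder slice at that value into
left-subtree inorder and right-subtree inorder, then recurse.
Recursive splits:
  root=11; inorder splits into left=[7], right=[12, 13, 16, 20]
  root=7; inorder splits into left=[], right=[]
  root=16; inorder splits into left=[12, 13], right=[20]
  root=13; inorder splits into left=[12], right=[]
  root=12; inorder splits into left=[], right=[]
  root=20; inorder splits into left=[], right=[]
Reconstructed level-order: [11, 7, 16, 13, 20, 12]


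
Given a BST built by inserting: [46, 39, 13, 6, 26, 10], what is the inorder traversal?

Tree insertion order: [46, 39, 13, 6, 26, 10]
Tree (level-order array): [46, 39, None, 13, None, 6, 26, None, 10]
Inorder traversal: [6, 10, 13, 26, 39, 46]


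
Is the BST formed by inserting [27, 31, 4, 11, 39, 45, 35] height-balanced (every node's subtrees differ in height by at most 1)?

Tree (level-order array): [27, 4, 31, None, 11, None, 39, None, None, 35, 45]
Definition: a tree is height-balanced if, at every node, |h(left) - h(right)| <= 1 (empty subtree has height -1).
Bottom-up per-node check:
  node 11: h_left=-1, h_right=-1, diff=0 [OK], height=0
  node 4: h_left=-1, h_right=0, diff=1 [OK], height=1
  node 35: h_left=-1, h_right=-1, diff=0 [OK], height=0
  node 45: h_left=-1, h_right=-1, diff=0 [OK], height=0
  node 39: h_left=0, h_right=0, diff=0 [OK], height=1
  node 31: h_left=-1, h_right=1, diff=2 [FAIL (|-1-1|=2 > 1)], height=2
  node 27: h_left=1, h_right=2, diff=1 [OK], height=3
Node 31 violates the condition: |-1 - 1| = 2 > 1.
Result: Not balanced


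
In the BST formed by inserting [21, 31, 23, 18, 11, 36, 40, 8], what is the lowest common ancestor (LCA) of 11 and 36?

Tree insertion order: [21, 31, 23, 18, 11, 36, 40, 8]
Tree (level-order array): [21, 18, 31, 11, None, 23, 36, 8, None, None, None, None, 40]
In a BST, the LCA of p=11, q=36 is the first node v on the
root-to-leaf path with p <= v <= q (go left if both < v, right if both > v).
Walk from root:
  at 21: 11 <= 21 <= 36, this is the LCA
LCA = 21


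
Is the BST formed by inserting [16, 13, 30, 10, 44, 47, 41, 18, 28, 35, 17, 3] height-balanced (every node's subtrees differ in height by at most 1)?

Tree (level-order array): [16, 13, 30, 10, None, 18, 44, 3, None, 17, 28, 41, 47, None, None, None, None, None, None, 35]
Definition: a tree is height-balanced if, at every node, |h(left) - h(right)| <= 1 (empty subtree has height -1).
Bottom-up per-node check:
  node 3: h_left=-1, h_right=-1, diff=0 [OK], height=0
  node 10: h_left=0, h_right=-1, diff=1 [OK], height=1
  node 13: h_left=1, h_right=-1, diff=2 [FAIL (|1--1|=2 > 1)], height=2
  node 17: h_left=-1, h_right=-1, diff=0 [OK], height=0
  node 28: h_left=-1, h_right=-1, diff=0 [OK], height=0
  node 18: h_left=0, h_right=0, diff=0 [OK], height=1
  node 35: h_left=-1, h_right=-1, diff=0 [OK], height=0
  node 41: h_left=0, h_right=-1, diff=1 [OK], height=1
  node 47: h_left=-1, h_right=-1, diff=0 [OK], height=0
  node 44: h_left=1, h_right=0, diff=1 [OK], height=2
  node 30: h_left=1, h_right=2, diff=1 [OK], height=3
  node 16: h_left=2, h_right=3, diff=1 [OK], height=4
Node 13 violates the condition: |1 - -1| = 2 > 1.
Result: Not balanced


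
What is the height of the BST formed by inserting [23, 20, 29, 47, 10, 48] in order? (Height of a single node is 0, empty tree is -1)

Insertion order: [23, 20, 29, 47, 10, 48]
Tree (level-order array): [23, 20, 29, 10, None, None, 47, None, None, None, 48]
Compute height bottom-up (empty subtree = -1):
  height(10) = 1 + max(-1, -1) = 0
  height(20) = 1 + max(0, -1) = 1
  height(48) = 1 + max(-1, -1) = 0
  height(47) = 1 + max(-1, 0) = 1
  height(29) = 1 + max(-1, 1) = 2
  height(23) = 1 + max(1, 2) = 3
Height = 3


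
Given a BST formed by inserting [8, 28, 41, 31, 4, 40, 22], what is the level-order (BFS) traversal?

Tree insertion order: [8, 28, 41, 31, 4, 40, 22]
Tree (level-order array): [8, 4, 28, None, None, 22, 41, None, None, 31, None, None, 40]
BFS from the root, enqueuing left then right child of each popped node:
  queue [8] -> pop 8, enqueue [4, 28], visited so far: [8]
  queue [4, 28] -> pop 4, enqueue [none], visited so far: [8, 4]
  queue [28] -> pop 28, enqueue [22, 41], visited so far: [8, 4, 28]
  queue [22, 41] -> pop 22, enqueue [none], visited so far: [8, 4, 28, 22]
  queue [41] -> pop 41, enqueue [31], visited so far: [8, 4, 28, 22, 41]
  queue [31] -> pop 31, enqueue [40], visited so far: [8, 4, 28, 22, 41, 31]
  queue [40] -> pop 40, enqueue [none], visited so far: [8, 4, 28, 22, 41, 31, 40]
Result: [8, 4, 28, 22, 41, 31, 40]


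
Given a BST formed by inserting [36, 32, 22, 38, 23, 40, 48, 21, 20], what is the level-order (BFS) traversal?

Tree insertion order: [36, 32, 22, 38, 23, 40, 48, 21, 20]
Tree (level-order array): [36, 32, 38, 22, None, None, 40, 21, 23, None, 48, 20]
BFS from the root, enqueuing left then right child of each popped node:
  queue [36] -> pop 36, enqueue [32, 38], visited so far: [36]
  queue [32, 38] -> pop 32, enqueue [22], visited so far: [36, 32]
  queue [38, 22] -> pop 38, enqueue [40], visited so far: [36, 32, 38]
  queue [22, 40] -> pop 22, enqueue [21, 23], visited so far: [36, 32, 38, 22]
  queue [40, 21, 23] -> pop 40, enqueue [48], visited so far: [36, 32, 38, 22, 40]
  queue [21, 23, 48] -> pop 21, enqueue [20], visited so far: [36, 32, 38, 22, 40, 21]
  queue [23, 48, 20] -> pop 23, enqueue [none], visited so far: [36, 32, 38, 22, 40, 21, 23]
  queue [48, 20] -> pop 48, enqueue [none], visited so far: [36, 32, 38, 22, 40, 21, 23, 48]
  queue [20] -> pop 20, enqueue [none], visited so far: [36, 32, 38, 22, 40, 21, 23, 48, 20]
Result: [36, 32, 38, 22, 40, 21, 23, 48, 20]


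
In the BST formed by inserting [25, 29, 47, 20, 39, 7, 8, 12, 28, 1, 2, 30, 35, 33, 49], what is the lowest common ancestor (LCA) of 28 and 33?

Tree insertion order: [25, 29, 47, 20, 39, 7, 8, 12, 28, 1, 2, 30, 35, 33, 49]
Tree (level-order array): [25, 20, 29, 7, None, 28, 47, 1, 8, None, None, 39, 49, None, 2, None, 12, 30, None, None, None, None, None, None, None, None, 35, 33]
In a BST, the LCA of p=28, q=33 is the first node v on the
root-to-leaf path with p <= v <= q (go left if both < v, right if both > v).
Walk from root:
  at 25: both 28 and 33 > 25, go right
  at 29: 28 <= 29 <= 33, this is the LCA
LCA = 29


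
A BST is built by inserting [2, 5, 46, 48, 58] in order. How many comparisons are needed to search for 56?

Search path for 56: 2 -> 5 -> 46 -> 48 -> 58
Found: False
Comparisons: 5


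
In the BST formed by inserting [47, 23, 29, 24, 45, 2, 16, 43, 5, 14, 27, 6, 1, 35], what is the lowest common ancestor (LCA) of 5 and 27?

Tree insertion order: [47, 23, 29, 24, 45, 2, 16, 43, 5, 14, 27, 6, 1, 35]
Tree (level-order array): [47, 23, None, 2, 29, 1, 16, 24, 45, None, None, 5, None, None, 27, 43, None, None, 14, None, None, 35, None, 6]
In a BST, the LCA of p=5, q=27 is the first node v on the
root-to-leaf path with p <= v <= q (go left if both < v, right if both > v).
Walk from root:
  at 47: both 5 and 27 < 47, go left
  at 23: 5 <= 23 <= 27, this is the LCA
LCA = 23


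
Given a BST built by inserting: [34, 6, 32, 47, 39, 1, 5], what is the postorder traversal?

Tree insertion order: [34, 6, 32, 47, 39, 1, 5]
Tree (level-order array): [34, 6, 47, 1, 32, 39, None, None, 5]
Postorder traversal: [5, 1, 32, 6, 39, 47, 34]


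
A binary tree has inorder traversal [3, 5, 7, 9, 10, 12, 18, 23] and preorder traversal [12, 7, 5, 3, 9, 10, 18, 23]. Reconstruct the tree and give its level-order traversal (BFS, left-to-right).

Inorder:  [3, 5, 7, 9, 10, 12, 18, 23]
Preorder: [12, 7, 5, 3, 9, 10, 18, 23]
Algorithm: preorder visits root first, so consume preorder in order;
for each root, split the current inorder slice at that value into
left-subtree inorder and right-subtree inorder, then recurse.
Recursive splits:
  root=12; inorder splits into left=[3, 5, 7, 9, 10], right=[18, 23]
  root=7; inorder splits into left=[3, 5], right=[9, 10]
  root=5; inorder splits into left=[3], right=[]
  root=3; inorder splits into left=[], right=[]
  root=9; inorder splits into left=[], right=[10]
  root=10; inorder splits into left=[], right=[]
  root=18; inorder splits into left=[], right=[23]
  root=23; inorder splits into left=[], right=[]
Reconstructed level-order: [12, 7, 18, 5, 9, 23, 3, 10]


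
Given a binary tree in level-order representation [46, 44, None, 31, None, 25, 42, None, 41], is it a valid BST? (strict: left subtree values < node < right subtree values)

Level-order array: [46, 44, None, 31, None, 25, 42, None, 41]
Validate using subtree bounds (lo, hi): at each node, require lo < value < hi,
then recurse left with hi=value and right with lo=value.
Preorder trace (stopping at first violation):
  at node 46 with bounds (-inf, +inf): OK
  at node 44 with bounds (-inf, 46): OK
  at node 31 with bounds (-inf, 44): OK
  at node 25 with bounds (-inf, 31): OK
  at node 41 with bounds (25, 31): VIOLATION
Node 41 violates its bound: not (25 < 41 < 31).
Result: Not a valid BST


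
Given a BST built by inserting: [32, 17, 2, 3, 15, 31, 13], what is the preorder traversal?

Tree insertion order: [32, 17, 2, 3, 15, 31, 13]
Tree (level-order array): [32, 17, None, 2, 31, None, 3, None, None, None, 15, 13]
Preorder traversal: [32, 17, 2, 3, 15, 13, 31]


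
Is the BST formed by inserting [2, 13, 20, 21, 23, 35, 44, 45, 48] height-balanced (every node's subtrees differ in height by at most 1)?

Tree (level-order array): [2, None, 13, None, 20, None, 21, None, 23, None, 35, None, 44, None, 45, None, 48]
Definition: a tree is height-balanced if, at every node, |h(left) - h(right)| <= 1 (empty subtree has height -1).
Bottom-up per-node check:
  node 48: h_left=-1, h_right=-1, diff=0 [OK], height=0
  node 45: h_left=-1, h_right=0, diff=1 [OK], height=1
  node 44: h_left=-1, h_right=1, diff=2 [FAIL (|-1-1|=2 > 1)], height=2
  node 35: h_left=-1, h_right=2, diff=3 [FAIL (|-1-2|=3 > 1)], height=3
  node 23: h_left=-1, h_right=3, diff=4 [FAIL (|-1-3|=4 > 1)], height=4
  node 21: h_left=-1, h_right=4, diff=5 [FAIL (|-1-4|=5 > 1)], height=5
  node 20: h_left=-1, h_right=5, diff=6 [FAIL (|-1-5|=6 > 1)], height=6
  node 13: h_left=-1, h_right=6, diff=7 [FAIL (|-1-6|=7 > 1)], height=7
  node 2: h_left=-1, h_right=7, diff=8 [FAIL (|-1-7|=8 > 1)], height=8
Node 44 violates the condition: |-1 - 1| = 2 > 1.
Result: Not balanced


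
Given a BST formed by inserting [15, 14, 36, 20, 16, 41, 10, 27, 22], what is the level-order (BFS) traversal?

Tree insertion order: [15, 14, 36, 20, 16, 41, 10, 27, 22]
Tree (level-order array): [15, 14, 36, 10, None, 20, 41, None, None, 16, 27, None, None, None, None, 22]
BFS from the root, enqueuing left then right child of each popped node:
  queue [15] -> pop 15, enqueue [14, 36], visited so far: [15]
  queue [14, 36] -> pop 14, enqueue [10], visited so far: [15, 14]
  queue [36, 10] -> pop 36, enqueue [20, 41], visited so far: [15, 14, 36]
  queue [10, 20, 41] -> pop 10, enqueue [none], visited so far: [15, 14, 36, 10]
  queue [20, 41] -> pop 20, enqueue [16, 27], visited so far: [15, 14, 36, 10, 20]
  queue [41, 16, 27] -> pop 41, enqueue [none], visited so far: [15, 14, 36, 10, 20, 41]
  queue [16, 27] -> pop 16, enqueue [none], visited so far: [15, 14, 36, 10, 20, 41, 16]
  queue [27] -> pop 27, enqueue [22], visited so far: [15, 14, 36, 10, 20, 41, 16, 27]
  queue [22] -> pop 22, enqueue [none], visited so far: [15, 14, 36, 10, 20, 41, 16, 27, 22]
Result: [15, 14, 36, 10, 20, 41, 16, 27, 22]


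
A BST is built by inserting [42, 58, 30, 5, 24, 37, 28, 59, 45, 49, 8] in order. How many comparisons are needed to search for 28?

Search path for 28: 42 -> 30 -> 5 -> 24 -> 28
Found: True
Comparisons: 5


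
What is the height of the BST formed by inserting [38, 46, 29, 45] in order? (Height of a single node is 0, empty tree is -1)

Insertion order: [38, 46, 29, 45]
Tree (level-order array): [38, 29, 46, None, None, 45]
Compute height bottom-up (empty subtree = -1):
  height(29) = 1 + max(-1, -1) = 0
  height(45) = 1 + max(-1, -1) = 0
  height(46) = 1 + max(0, -1) = 1
  height(38) = 1 + max(0, 1) = 2
Height = 2


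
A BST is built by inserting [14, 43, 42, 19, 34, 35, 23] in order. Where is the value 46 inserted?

Starting tree (level order): [14, None, 43, 42, None, 19, None, None, 34, 23, 35]
Insertion path: 14 -> 43
Result: insert 46 as right child of 43
Final tree (level order): [14, None, 43, 42, 46, 19, None, None, None, None, 34, 23, 35]


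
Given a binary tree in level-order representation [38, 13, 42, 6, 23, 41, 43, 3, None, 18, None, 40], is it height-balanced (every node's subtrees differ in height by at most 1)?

Tree (level-order array): [38, 13, 42, 6, 23, 41, 43, 3, None, 18, None, 40]
Definition: a tree is height-balanced if, at every node, |h(left) - h(right)| <= 1 (empty subtree has height -1).
Bottom-up per-node check:
  node 3: h_left=-1, h_right=-1, diff=0 [OK], height=0
  node 6: h_left=0, h_right=-1, diff=1 [OK], height=1
  node 18: h_left=-1, h_right=-1, diff=0 [OK], height=0
  node 23: h_left=0, h_right=-1, diff=1 [OK], height=1
  node 13: h_left=1, h_right=1, diff=0 [OK], height=2
  node 40: h_left=-1, h_right=-1, diff=0 [OK], height=0
  node 41: h_left=0, h_right=-1, diff=1 [OK], height=1
  node 43: h_left=-1, h_right=-1, diff=0 [OK], height=0
  node 42: h_left=1, h_right=0, diff=1 [OK], height=2
  node 38: h_left=2, h_right=2, diff=0 [OK], height=3
All nodes satisfy the balance condition.
Result: Balanced


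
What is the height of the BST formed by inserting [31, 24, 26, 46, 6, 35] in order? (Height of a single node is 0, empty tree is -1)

Insertion order: [31, 24, 26, 46, 6, 35]
Tree (level-order array): [31, 24, 46, 6, 26, 35]
Compute height bottom-up (empty subtree = -1):
  height(6) = 1 + max(-1, -1) = 0
  height(26) = 1 + max(-1, -1) = 0
  height(24) = 1 + max(0, 0) = 1
  height(35) = 1 + max(-1, -1) = 0
  height(46) = 1 + max(0, -1) = 1
  height(31) = 1 + max(1, 1) = 2
Height = 2


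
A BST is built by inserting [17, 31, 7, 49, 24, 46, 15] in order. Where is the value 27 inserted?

Starting tree (level order): [17, 7, 31, None, 15, 24, 49, None, None, None, None, 46]
Insertion path: 17 -> 31 -> 24
Result: insert 27 as right child of 24
Final tree (level order): [17, 7, 31, None, 15, 24, 49, None, None, None, 27, 46]


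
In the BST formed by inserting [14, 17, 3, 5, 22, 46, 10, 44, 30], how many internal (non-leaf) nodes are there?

Tree built from: [14, 17, 3, 5, 22, 46, 10, 44, 30]
Tree (level-order array): [14, 3, 17, None, 5, None, 22, None, 10, None, 46, None, None, 44, None, 30]
Rule: An internal node has at least one child.
Per-node child counts:
  node 14: 2 child(ren)
  node 3: 1 child(ren)
  node 5: 1 child(ren)
  node 10: 0 child(ren)
  node 17: 1 child(ren)
  node 22: 1 child(ren)
  node 46: 1 child(ren)
  node 44: 1 child(ren)
  node 30: 0 child(ren)
Matching nodes: [14, 3, 5, 17, 22, 46, 44]
Count of internal (non-leaf) nodes: 7


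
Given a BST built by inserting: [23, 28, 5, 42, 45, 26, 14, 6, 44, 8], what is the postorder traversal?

Tree insertion order: [23, 28, 5, 42, 45, 26, 14, 6, 44, 8]
Tree (level-order array): [23, 5, 28, None, 14, 26, 42, 6, None, None, None, None, 45, None, 8, 44]
Postorder traversal: [8, 6, 14, 5, 26, 44, 45, 42, 28, 23]


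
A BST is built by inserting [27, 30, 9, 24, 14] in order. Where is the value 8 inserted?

Starting tree (level order): [27, 9, 30, None, 24, None, None, 14]
Insertion path: 27 -> 9
Result: insert 8 as left child of 9
Final tree (level order): [27, 9, 30, 8, 24, None, None, None, None, 14]


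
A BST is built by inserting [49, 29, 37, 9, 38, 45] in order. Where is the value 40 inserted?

Starting tree (level order): [49, 29, None, 9, 37, None, None, None, 38, None, 45]
Insertion path: 49 -> 29 -> 37 -> 38 -> 45
Result: insert 40 as left child of 45
Final tree (level order): [49, 29, None, 9, 37, None, None, None, 38, None, 45, 40]


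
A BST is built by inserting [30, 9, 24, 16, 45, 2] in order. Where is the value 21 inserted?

Starting tree (level order): [30, 9, 45, 2, 24, None, None, None, None, 16]
Insertion path: 30 -> 9 -> 24 -> 16
Result: insert 21 as right child of 16
Final tree (level order): [30, 9, 45, 2, 24, None, None, None, None, 16, None, None, 21]


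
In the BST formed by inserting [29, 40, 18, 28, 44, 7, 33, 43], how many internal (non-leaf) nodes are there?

Tree built from: [29, 40, 18, 28, 44, 7, 33, 43]
Tree (level-order array): [29, 18, 40, 7, 28, 33, 44, None, None, None, None, None, None, 43]
Rule: An internal node has at least one child.
Per-node child counts:
  node 29: 2 child(ren)
  node 18: 2 child(ren)
  node 7: 0 child(ren)
  node 28: 0 child(ren)
  node 40: 2 child(ren)
  node 33: 0 child(ren)
  node 44: 1 child(ren)
  node 43: 0 child(ren)
Matching nodes: [29, 18, 40, 44]
Count of internal (non-leaf) nodes: 4
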